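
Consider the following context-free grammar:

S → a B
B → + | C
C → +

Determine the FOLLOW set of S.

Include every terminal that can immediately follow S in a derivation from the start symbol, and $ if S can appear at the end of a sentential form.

We compute FOLLOW(S) using the standard algorithm.
FOLLOW(S) starts with {$}.
FIRST(B) = {+}
FIRST(C) = {+}
FIRST(S) = {a}
FOLLOW(B) = {$}
FOLLOW(C) = {$}
FOLLOW(S) = {$}
Therefore, FOLLOW(S) = {$}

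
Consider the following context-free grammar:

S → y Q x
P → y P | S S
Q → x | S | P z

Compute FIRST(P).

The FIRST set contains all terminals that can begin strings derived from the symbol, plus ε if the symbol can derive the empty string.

We compute FIRST(P) using the standard algorithm.
FIRST(P) = {y}
FIRST(Q) = {x, y}
FIRST(S) = {y}
Therefore, FIRST(P) = {y}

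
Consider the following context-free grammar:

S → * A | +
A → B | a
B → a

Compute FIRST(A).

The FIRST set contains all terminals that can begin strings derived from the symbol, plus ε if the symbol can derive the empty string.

We compute FIRST(A) using the standard algorithm.
FIRST(A) = {a}
FIRST(B) = {a}
FIRST(S) = {*, +}
Therefore, FIRST(A) = {a}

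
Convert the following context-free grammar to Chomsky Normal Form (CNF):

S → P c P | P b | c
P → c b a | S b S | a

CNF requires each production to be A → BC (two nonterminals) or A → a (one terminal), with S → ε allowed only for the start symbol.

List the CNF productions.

TC → c; TB → b; S → c; TA → a; P → a; S → P X0; X0 → TC P; S → P TB; P → TC X1; X1 → TB TA; P → S X2; X2 → TB S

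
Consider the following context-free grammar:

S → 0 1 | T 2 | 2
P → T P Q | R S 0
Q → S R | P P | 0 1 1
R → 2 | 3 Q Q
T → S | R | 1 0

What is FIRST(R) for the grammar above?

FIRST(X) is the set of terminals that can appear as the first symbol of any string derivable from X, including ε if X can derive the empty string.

We compute FIRST(R) using the standard algorithm.
FIRST(P) = {0, 1, 2, 3}
FIRST(Q) = {0, 1, 2, 3}
FIRST(R) = {2, 3}
FIRST(S) = {0, 1, 2, 3}
FIRST(T) = {0, 1, 2, 3}
Therefore, FIRST(R) = {2, 3}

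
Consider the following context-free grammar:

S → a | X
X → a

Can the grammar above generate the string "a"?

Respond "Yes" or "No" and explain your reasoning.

Yes - a valid derivation exists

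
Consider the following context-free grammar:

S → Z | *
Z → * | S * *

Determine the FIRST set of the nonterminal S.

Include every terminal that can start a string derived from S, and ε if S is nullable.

We compute FIRST(S) using the standard algorithm.
FIRST(S) = {*}
FIRST(Z) = {*}
Therefore, FIRST(S) = {*}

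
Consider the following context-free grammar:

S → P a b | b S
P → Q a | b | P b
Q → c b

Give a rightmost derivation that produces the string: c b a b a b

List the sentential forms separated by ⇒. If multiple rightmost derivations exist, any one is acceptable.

S ⇒ P a b ⇒ P b a b ⇒ Q a b a b ⇒ c b a b a b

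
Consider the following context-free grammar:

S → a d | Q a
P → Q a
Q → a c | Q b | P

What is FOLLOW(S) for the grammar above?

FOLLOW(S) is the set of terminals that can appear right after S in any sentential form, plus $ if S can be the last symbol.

We compute FOLLOW(S) using the standard algorithm.
FOLLOW(S) starts with {$}.
FIRST(P) = {a}
FIRST(Q) = {a}
FIRST(S) = {a}
FOLLOW(P) = {a, b}
FOLLOW(Q) = {a, b}
FOLLOW(S) = {$}
Therefore, FOLLOW(S) = {$}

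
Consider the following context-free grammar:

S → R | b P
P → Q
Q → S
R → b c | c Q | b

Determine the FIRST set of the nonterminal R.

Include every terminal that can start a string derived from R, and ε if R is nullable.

We compute FIRST(R) using the standard algorithm.
FIRST(P) = {b, c}
FIRST(Q) = {b, c}
FIRST(R) = {b, c}
FIRST(S) = {b, c}
Therefore, FIRST(R) = {b, c}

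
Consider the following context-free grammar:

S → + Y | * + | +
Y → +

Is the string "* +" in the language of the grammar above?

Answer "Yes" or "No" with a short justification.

Yes - a valid derivation exists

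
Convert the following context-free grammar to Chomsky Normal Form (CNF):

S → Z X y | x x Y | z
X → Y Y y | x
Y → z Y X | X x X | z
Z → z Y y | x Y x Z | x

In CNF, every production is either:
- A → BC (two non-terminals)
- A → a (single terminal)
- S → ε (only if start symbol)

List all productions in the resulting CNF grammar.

TY → y; TX → x; S → z; X → x; TZ → z; Y → z; Z → x; S → Z X0; X0 → X TY; S → TX X1; X1 → TX Y; X → Y X2; X2 → Y TY; Y → TZ X3; X3 → Y X; Y → X X4; X4 → TX X; Z → TZ X5; X5 → Y TY; Z → TX X6; X6 → Y X7; X7 → TX Z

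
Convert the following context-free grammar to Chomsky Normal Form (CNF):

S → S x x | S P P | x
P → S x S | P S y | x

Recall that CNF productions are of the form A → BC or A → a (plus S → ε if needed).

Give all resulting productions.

TX → x; S → x; TY → y; P → x; S → S X0; X0 → TX TX; S → S X1; X1 → P P; P → S X2; X2 → TX S; P → P X3; X3 → S TY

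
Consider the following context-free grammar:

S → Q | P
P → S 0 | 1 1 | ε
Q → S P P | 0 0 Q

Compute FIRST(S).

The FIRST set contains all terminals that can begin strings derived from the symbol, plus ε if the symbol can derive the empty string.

We compute FIRST(S) using the standard algorithm.
FIRST(P) = {0, 1, ε}
FIRST(Q) = {0, 1, ε}
FIRST(S) = {0, 1, ε}
Therefore, FIRST(S) = {0, 1, ε}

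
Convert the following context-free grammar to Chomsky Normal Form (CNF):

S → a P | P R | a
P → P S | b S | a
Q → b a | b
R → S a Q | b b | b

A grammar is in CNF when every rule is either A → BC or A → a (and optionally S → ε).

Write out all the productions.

TA → a; S → a; TB → b; P → a; Q → b; R → b; S → TA P; S → P R; P → P S; P → TB S; Q → TB TA; R → S X0; X0 → TA Q; R → TB TB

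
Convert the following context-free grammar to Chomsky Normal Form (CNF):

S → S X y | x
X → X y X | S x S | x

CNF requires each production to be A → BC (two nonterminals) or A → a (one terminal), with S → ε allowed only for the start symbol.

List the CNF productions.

TY → y; S → x; TX → x; X → x; S → S X0; X0 → X TY; X → X X1; X1 → TY X; X → S X2; X2 → TX S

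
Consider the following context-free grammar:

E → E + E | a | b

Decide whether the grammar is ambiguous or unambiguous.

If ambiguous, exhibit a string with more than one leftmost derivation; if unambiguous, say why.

Ambiguous - the string 'b + a + b + b + b' has two distinct leftmost derivations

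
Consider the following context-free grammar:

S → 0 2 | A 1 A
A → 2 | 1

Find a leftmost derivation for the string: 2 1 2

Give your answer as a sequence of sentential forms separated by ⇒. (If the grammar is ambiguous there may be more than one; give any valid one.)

S ⇒ A 1 A ⇒ 2 1 A ⇒ 2 1 2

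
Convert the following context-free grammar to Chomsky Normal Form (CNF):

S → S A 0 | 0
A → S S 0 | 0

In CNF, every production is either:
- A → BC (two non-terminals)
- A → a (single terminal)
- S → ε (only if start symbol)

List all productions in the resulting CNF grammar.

T0 → 0; S → 0; A → 0; S → S X0; X0 → A T0; A → S X1; X1 → S T0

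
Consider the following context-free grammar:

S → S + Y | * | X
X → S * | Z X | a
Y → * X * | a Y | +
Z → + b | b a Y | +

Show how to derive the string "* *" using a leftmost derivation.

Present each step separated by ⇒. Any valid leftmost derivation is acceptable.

S ⇒ X ⇒ S * ⇒ * *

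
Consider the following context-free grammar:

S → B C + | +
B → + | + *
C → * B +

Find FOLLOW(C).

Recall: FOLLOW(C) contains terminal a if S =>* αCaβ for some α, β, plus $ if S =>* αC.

We compute FOLLOW(C) using the standard algorithm.
FOLLOW(S) starts with {$}.
FIRST(B) = {+}
FIRST(C) = {*}
FIRST(S) = {+}
FOLLOW(B) = {*, +}
FOLLOW(C) = {+}
FOLLOW(S) = {$}
Therefore, FOLLOW(C) = {+}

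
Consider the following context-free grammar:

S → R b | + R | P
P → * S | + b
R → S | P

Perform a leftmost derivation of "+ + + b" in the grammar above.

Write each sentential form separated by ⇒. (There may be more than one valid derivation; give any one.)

S ⇒ + R ⇒ + S ⇒ + + R ⇒ + + S ⇒ + + P ⇒ + + + b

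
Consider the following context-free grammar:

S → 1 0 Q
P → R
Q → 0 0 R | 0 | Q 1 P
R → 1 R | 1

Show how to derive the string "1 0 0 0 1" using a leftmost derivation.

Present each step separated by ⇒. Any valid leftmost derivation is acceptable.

S ⇒ 1 0 Q ⇒ 1 0 0 0 R ⇒ 1 0 0 0 1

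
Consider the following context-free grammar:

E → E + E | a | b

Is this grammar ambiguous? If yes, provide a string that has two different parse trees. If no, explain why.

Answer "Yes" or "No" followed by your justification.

Yes - the string 'a + b + a + a + a + a' has two distinct leftmost derivations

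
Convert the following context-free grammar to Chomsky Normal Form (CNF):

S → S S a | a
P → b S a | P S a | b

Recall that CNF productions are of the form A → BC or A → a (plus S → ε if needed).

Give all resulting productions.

TA → a; S → a; TB → b; P → b; S → S X0; X0 → S TA; P → TB X1; X1 → S TA; P → P X2; X2 → S TA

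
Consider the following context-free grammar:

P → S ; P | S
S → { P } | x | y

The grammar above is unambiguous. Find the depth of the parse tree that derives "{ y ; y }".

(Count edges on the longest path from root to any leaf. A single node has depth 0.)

5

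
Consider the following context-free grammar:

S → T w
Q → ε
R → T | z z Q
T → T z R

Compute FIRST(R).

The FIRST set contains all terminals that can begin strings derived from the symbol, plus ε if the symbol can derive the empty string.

We compute FIRST(R) using the standard algorithm.
FIRST(Q) = {ε}
FIRST(R) = {z}
FIRST(S) = {}
FIRST(T) = {}
Therefore, FIRST(R) = {z}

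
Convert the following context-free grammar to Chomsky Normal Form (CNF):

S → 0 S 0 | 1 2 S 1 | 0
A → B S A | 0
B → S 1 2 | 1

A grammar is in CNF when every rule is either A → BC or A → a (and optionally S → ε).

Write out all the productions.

T0 → 0; T1 → 1; T2 → 2; S → 0; A → 0; B → 1; S → T0 X0; X0 → S T0; S → T1 X1; X1 → T2 X2; X2 → S T1; A → B X3; X3 → S A; B → S X4; X4 → T1 T2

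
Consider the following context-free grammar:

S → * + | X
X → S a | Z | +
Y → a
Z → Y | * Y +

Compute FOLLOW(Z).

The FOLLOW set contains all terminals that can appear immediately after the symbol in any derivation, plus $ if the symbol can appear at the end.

We compute FOLLOW(Z) using the standard algorithm.
FOLLOW(S) starts with {$}.
FIRST(S) = {*, +, a}
FIRST(X) = {*, +, a}
FIRST(Y) = {a}
FIRST(Z) = {*, a}
FOLLOW(S) = {$, a}
FOLLOW(X) = {$, a}
FOLLOW(Y) = {$, +, a}
FOLLOW(Z) = {$, a}
Therefore, FOLLOW(Z) = {$, a}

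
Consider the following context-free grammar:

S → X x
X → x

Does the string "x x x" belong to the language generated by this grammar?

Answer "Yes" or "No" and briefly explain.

No - no valid derivation exists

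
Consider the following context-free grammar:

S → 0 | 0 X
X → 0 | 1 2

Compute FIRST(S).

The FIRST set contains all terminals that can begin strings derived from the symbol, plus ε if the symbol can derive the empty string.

We compute FIRST(S) using the standard algorithm.
FIRST(S) = {0}
FIRST(X) = {0, 1}
Therefore, FIRST(S) = {0}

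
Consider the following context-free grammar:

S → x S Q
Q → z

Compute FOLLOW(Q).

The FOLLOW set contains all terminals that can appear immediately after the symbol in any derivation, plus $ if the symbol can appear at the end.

We compute FOLLOW(Q) using the standard algorithm.
FOLLOW(S) starts with {$}.
FIRST(Q) = {z}
FIRST(S) = {x}
FOLLOW(Q) = {$, z}
FOLLOW(S) = {$, z}
Therefore, FOLLOW(Q) = {$, z}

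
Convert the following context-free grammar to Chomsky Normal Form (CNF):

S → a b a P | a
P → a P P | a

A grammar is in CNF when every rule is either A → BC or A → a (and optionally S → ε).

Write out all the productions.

TA → a; TB → b; S → a; P → a; S → TA X0; X0 → TB X1; X1 → TA P; P → TA X2; X2 → P P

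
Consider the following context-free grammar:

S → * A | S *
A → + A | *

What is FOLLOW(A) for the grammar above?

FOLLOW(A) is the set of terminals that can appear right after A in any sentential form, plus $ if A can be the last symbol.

We compute FOLLOW(A) using the standard algorithm.
FOLLOW(S) starts with {$}.
FIRST(A) = {*, +}
FIRST(S) = {*}
FOLLOW(A) = {$, *}
FOLLOW(S) = {$, *}
Therefore, FOLLOW(A) = {$, *}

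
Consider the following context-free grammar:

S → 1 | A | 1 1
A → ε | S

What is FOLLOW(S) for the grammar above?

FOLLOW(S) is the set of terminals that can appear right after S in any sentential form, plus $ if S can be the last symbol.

We compute FOLLOW(S) using the standard algorithm.
FOLLOW(S) starts with {$}.
FIRST(A) = {1, ε}
FIRST(S) = {1, ε}
FOLLOW(A) = {$}
FOLLOW(S) = {$}
Therefore, FOLLOW(S) = {$}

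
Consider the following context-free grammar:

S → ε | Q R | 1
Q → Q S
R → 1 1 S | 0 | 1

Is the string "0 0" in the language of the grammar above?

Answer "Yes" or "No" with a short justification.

No - no valid derivation exists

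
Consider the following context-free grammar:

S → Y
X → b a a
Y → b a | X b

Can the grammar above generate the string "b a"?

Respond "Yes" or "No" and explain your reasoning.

Yes - a valid derivation exists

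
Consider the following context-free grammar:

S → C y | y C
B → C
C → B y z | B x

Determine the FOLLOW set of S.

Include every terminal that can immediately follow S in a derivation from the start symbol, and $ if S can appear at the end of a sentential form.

We compute FOLLOW(S) using the standard algorithm.
FOLLOW(S) starts with {$}.
FIRST(B) = {}
FIRST(C) = {}
FIRST(S) = {y}
FOLLOW(B) = {x, y}
FOLLOW(C) = {$, x, y}
FOLLOW(S) = {$}
Therefore, FOLLOW(S) = {$}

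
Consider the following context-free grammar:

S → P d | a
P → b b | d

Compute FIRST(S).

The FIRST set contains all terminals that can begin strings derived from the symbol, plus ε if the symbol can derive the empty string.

We compute FIRST(S) using the standard algorithm.
FIRST(P) = {b, d}
FIRST(S) = {a, b, d}
Therefore, FIRST(S) = {a, b, d}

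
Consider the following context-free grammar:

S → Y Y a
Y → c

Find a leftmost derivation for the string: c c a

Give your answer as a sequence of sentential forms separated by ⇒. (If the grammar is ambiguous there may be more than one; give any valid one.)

S ⇒ Y Y a ⇒ c Y a ⇒ c c a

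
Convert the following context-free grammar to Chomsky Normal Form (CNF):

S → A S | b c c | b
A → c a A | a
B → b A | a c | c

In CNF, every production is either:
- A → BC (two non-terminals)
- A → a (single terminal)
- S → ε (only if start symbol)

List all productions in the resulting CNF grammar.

TB → b; TC → c; S → b; TA → a; A → a; B → c; S → A S; S → TB X0; X0 → TC TC; A → TC X1; X1 → TA A; B → TB A; B → TA TC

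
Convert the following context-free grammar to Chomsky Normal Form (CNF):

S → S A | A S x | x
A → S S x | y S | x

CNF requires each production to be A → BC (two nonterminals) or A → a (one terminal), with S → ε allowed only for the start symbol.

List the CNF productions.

TX → x; S → x; TY → y; A → x; S → S A; S → A X0; X0 → S TX; A → S X1; X1 → S TX; A → TY S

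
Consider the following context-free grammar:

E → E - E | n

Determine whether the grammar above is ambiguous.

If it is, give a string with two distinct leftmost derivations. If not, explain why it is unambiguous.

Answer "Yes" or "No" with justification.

Yes - the string 'n - n - n - n' has two distinct leftmost derivations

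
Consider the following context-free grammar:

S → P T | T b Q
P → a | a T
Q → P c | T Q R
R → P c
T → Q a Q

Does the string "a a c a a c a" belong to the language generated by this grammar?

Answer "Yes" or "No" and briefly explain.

No - no valid derivation exists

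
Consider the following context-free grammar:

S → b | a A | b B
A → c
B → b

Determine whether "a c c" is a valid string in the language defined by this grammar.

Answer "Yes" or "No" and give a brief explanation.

No - no valid derivation exists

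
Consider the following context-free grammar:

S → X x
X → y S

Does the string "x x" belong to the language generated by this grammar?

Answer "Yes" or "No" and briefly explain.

No - no valid derivation exists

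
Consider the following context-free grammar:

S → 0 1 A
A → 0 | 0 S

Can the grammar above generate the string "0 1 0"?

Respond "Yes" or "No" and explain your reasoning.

Yes - a valid derivation exists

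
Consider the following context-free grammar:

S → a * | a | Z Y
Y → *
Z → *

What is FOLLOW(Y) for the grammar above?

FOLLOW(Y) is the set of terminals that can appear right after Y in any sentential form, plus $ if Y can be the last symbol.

We compute FOLLOW(Y) using the standard algorithm.
FOLLOW(S) starts with {$}.
FIRST(S) = {*, a}
FIRST(Y) = {*}
FIRST(Z) = {*}
FOLLOW(S) = {$}
FOLLOW(Y) = {$}
FOLLOW(Z) = {*}
Therefore, FOLLOW(Y) = {$}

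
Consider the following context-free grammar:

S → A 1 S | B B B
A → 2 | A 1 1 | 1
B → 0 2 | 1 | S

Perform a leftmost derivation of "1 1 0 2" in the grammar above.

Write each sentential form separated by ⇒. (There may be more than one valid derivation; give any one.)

S ⇒ B B B ⇒ 1 B B ⇒ 1 1 B ⇒ 1 1 0 2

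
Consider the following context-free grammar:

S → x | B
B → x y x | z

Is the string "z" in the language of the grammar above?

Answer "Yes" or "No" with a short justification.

Yes - a valid derivation exists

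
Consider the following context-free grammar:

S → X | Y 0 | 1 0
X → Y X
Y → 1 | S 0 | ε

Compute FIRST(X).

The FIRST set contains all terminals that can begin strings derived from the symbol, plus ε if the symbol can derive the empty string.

We compute FIRST(X) using the standard algorithm.
FIRST(S) = {0, 1}
FIRST(X) = {0, 1}
FIRST(Y) = {0, 1, ε}
Therefore, FIRST(X) = {0, 1}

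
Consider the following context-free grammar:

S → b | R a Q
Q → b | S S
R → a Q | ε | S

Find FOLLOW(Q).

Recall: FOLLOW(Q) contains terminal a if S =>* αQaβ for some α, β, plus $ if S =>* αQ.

We compute FOLLOW(Q) using the standard algorithm.
FOLLOW(S) starts with {$}.
FIRST(Q) = {a, b}
FIRST(R) = {a, b, ε}
FIRST(S) = {a, b}
FOLLOW(Q) = {$, a, b}
FOLLOW(R) = {a}
FOLLOW(S) = {$, a, b}
Therefore, FOLLOW(Q) = {$, a, b}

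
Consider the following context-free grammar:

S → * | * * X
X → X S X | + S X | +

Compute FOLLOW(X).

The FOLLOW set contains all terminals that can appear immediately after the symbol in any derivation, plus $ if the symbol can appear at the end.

We compute FOLLOW(X) using the standard algorithm.
FOLLOW(S) starts with {$}.
FIRST(S) = {*}
FIRST(X) = {+}
FOLLOW(S) = {$, +}
FOLLOW(X) = {$, *, +}
Therefore, FOLLOW(X) = {$, *, +}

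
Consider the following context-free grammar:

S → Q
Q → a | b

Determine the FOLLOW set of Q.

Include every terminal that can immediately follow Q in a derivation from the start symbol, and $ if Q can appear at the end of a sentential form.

We compute FOLLOW(Q) using the standard algorithm.
FOLLOW(S) starts with {$}.
FIRST(Q) = {a, b}
FIRST(S) = {a, b}
FOLLOW(Q) = {$}
FOLLOW(S) = {$}
Therefore, FOLLOW(Q) = {$}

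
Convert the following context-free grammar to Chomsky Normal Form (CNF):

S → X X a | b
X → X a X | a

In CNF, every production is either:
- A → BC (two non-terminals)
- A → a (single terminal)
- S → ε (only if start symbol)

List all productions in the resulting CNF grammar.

TA → a; S → b; X → a; S → X X0; X0 → X TA; X → X X1; X1 → TA X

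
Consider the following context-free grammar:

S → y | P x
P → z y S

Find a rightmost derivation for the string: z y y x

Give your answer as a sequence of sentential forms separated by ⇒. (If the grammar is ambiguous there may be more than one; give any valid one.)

S ⇒ P x ⇒ z y S x ⇒ z y y x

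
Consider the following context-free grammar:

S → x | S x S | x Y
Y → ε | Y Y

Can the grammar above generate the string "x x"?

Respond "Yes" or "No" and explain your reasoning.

No - no valid derivation exists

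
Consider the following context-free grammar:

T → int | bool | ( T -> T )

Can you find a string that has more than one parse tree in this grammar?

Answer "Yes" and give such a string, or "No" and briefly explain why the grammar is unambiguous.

No - the grammar is unambiguous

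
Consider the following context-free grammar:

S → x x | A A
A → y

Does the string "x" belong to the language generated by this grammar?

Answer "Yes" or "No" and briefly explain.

No - no valid derivation exists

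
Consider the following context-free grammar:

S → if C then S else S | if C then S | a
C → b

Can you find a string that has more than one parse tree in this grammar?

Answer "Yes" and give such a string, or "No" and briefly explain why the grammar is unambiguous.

Yes - the string 'if b then a else if b then if b then a else a' has two distinct parse trees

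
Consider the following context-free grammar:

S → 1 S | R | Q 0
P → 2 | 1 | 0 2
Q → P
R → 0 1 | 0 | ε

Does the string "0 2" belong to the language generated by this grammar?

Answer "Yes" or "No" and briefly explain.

No - no valid derivation exists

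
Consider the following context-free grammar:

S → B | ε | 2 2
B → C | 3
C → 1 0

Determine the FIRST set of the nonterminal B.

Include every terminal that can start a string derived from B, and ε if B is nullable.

We compute FIRST(B) using the standard algorithm.
FIRST(B) = {1, 3}
FIRST(C) = {1}
FIRST(S) = {1, 2, 3, ε}
Therefore, FIRST(B) = {1, 3}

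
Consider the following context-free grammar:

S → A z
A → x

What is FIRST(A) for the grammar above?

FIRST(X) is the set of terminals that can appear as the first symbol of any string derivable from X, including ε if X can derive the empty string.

We compute FIRST(A) using the standard algorithm.
FIRST(A) = {x}
FIRST(S) = {x}
Therefore, FIRST(A) = {x}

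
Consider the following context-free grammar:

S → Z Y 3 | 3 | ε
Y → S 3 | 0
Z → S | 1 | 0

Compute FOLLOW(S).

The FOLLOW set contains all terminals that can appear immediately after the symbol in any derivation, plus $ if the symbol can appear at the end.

We compute FOLLOW(S) using the standard algorithm.
FOLLOW(S) starts with {$}.
FIRST(S) = {0, 1, 3, ε}
FIRST(Y) = {0, 1, 3}
FIRST(Z) = {0, 1, 3, ε}
FOLLOW(S) = {$, 0, 1, 3}
FOLLOW(Y) = {3}
FOLLOW(Z) = {0, 1, 3}
Therefore, FOLLOW(S) = {$, 0, 1, 3}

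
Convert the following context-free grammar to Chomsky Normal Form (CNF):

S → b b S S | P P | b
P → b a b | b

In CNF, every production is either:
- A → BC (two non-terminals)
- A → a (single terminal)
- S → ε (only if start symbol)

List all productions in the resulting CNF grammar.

TB → b; S → b; TA → a; P → b; S → TB X0; X0 → TB X1; X1 → S S; S → P P; P → TB X2; X2 → TA TB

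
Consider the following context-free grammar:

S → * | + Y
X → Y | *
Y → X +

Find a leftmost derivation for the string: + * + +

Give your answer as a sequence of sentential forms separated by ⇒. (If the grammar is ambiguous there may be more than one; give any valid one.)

S ⇒ + Y ⇒ + X + ⇒ + Y + ⇒ + X + + ⇒ + * + +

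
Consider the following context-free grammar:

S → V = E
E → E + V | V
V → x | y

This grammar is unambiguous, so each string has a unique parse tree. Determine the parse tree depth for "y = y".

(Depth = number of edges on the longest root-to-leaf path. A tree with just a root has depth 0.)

3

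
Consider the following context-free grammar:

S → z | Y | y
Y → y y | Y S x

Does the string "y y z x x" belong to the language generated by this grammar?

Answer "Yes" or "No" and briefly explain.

No - no valid derivation exists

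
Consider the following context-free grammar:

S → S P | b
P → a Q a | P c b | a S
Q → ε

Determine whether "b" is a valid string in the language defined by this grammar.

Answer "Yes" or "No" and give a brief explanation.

Yes - a valid derivation exists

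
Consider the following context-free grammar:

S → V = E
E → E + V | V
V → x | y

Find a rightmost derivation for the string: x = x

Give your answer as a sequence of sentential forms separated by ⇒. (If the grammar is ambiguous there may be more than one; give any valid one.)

S ⇒ V = E ⇒ V = V ⇒ V = x ⇒ x = x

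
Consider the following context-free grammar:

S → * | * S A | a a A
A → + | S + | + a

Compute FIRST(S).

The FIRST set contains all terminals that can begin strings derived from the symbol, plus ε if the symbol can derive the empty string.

We compute FIRST(S) using the standard algorithm.
FIRST(A) = {*, +, a}
FIRST(S) = {*, a}
Therefore, FIRST(S) = {*, a}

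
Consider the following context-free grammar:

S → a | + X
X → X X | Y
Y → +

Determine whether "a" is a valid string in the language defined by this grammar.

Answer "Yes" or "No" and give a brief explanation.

Yes - a valid derivation exists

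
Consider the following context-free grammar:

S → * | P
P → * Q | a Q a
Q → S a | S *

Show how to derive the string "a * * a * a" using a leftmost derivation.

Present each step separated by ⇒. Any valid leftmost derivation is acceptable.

S ⇒ P ⇒ a Q a ⇒ a S * a ⇒ a P * a ⇒ a * Q * a ⇒ a * S a * a ⇒ a * * a * a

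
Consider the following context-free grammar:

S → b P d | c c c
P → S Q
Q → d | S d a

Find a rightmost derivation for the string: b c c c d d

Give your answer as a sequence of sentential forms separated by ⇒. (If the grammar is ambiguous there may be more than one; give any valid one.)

S ⇒ b P d ⇒ b S Q d ⇒ b S d d ⇒ b c c c d d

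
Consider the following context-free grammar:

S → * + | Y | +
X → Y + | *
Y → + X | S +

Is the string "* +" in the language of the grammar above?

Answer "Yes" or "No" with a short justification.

Yes - a valid derivation exists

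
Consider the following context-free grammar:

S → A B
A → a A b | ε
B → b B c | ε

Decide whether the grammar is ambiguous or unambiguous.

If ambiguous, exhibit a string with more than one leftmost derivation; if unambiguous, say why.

Unambiguous - every string in the language has a unique leftmost derivation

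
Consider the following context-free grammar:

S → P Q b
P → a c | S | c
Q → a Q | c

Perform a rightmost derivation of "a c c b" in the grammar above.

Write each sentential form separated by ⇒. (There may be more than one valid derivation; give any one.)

S ⇒ P Q b ⇒ P c b ⇒ a c c b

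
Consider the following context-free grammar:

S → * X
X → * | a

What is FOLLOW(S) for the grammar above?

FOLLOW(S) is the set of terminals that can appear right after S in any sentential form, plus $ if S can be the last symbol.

We compute FOLLOW(S) using the standard algorithm.
FOLLOW(S) starts with {$}.
FIRST(S) = {*}
FIRST(X) = {*, a}
FOLLOW(S) = {$}
FOLLOW(X) = {$}
Therefore, FOLLOW(S) = {$}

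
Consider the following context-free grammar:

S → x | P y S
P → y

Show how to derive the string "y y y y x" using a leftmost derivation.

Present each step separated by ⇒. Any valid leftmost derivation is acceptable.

S ⇒ P y S ⇒ y y S ⇒ y y P y S ⇒ y y y y S ⇒ y y y y x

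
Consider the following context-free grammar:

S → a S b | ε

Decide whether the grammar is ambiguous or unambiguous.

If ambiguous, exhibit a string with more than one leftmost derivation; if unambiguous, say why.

Unambiguous - every string in the language has a unique leftmost derivation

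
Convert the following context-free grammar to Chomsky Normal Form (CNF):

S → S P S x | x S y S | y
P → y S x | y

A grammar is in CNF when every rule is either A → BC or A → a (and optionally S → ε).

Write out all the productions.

TX → x; TY → y; S → y; P → y; S → S X0; X0 → P X1; X1 → S TX; S → TX X2; X2 → S X3; X3 → TY S; P → TY X4; X4 → S TX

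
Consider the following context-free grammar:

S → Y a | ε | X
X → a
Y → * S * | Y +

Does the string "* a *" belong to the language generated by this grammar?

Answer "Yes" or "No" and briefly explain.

No - no valid derivation exists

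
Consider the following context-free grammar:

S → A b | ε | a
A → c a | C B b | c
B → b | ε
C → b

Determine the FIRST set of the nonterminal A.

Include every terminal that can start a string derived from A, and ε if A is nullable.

We compute FIRST(A) using the standard algorithm.
FIRST(A) = {b, c}
FIRST(B) = {b, ε}
FIRST(C) = {b}
FIRST(S) = {a, b, c, ε}
Therefore, FIRST(A) = {b, c}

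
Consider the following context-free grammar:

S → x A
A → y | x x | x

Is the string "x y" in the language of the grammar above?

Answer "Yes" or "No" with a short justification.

Yes - a valid derivation exists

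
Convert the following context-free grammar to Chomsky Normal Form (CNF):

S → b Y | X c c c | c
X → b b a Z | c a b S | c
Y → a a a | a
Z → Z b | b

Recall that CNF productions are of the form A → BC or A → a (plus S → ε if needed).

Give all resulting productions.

TB → b; TC → c; S → c; TA → a; X → c; Y → a; Z → b; S → TB Y; S → X X0; X0 → TC X1; X1 → TC TC; X → TB X2; X2 → TB X3; X3 → TA Z; X → TC X4; X4 → TA X5; X5 → TB S; Y → TA X6; X6 → TA TA; Z → Z TB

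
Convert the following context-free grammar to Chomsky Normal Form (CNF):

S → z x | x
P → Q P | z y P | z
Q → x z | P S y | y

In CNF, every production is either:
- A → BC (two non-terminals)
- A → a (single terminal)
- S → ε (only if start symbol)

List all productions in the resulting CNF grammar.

TZ → z; TX → x; S → x; TY → y; P → z; Q → y; S → TZ TX; P → Q P; P → TZ X0; X0 → TY P; Q → TX TZ; Q → P X1; X1 → S TY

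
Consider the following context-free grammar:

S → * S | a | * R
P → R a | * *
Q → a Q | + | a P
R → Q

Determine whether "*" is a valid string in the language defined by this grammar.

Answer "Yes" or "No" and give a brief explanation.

No - no valid derivation exists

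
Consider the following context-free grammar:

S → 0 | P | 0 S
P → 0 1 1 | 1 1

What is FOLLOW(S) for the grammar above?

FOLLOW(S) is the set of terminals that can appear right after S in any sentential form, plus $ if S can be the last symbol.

We compute FOLLOW(S) using the standard algorithm.
FOLLOW(S) starts with {$}.
FIRST(P) = {0, 1}
FIRST(S) = {0, 1}
FOLLOW(P) = {$}
FOLLOW(S) = {$}
Therefore, FOLLOW(S) = {$}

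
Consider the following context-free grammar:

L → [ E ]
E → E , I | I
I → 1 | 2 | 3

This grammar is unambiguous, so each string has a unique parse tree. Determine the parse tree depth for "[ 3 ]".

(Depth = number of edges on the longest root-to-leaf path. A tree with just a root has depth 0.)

3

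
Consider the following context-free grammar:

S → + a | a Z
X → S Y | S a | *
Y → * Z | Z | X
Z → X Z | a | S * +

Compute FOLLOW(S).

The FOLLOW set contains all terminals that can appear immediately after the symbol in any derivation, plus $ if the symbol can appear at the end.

We compute FOLLOW(S) using the standard algorithm.
FOLLOW(S) starts with {$}.
FIRST(S) = {+, a}
FIRST(X) = {*, +, a}
FIRST(Y) = {*, +, a}
FIRST(Z) = {*, +, a}
FOLLOW(S) = {$, *, +, a}
FOLLOW(X) = {*, +, a}
FOLLOW(Y) = {*, +, a}
FOLLOW(Z) = {$, *, +, a}
Therefore, FOLLOW(S) = {$, *, +, a}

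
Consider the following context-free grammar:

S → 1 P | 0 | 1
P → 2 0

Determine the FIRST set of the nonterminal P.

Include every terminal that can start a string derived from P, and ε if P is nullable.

We compute FIRST(P) using the standard algorithm.
FIRST(P) = {2}
FIRST(S) = {0, 1}
Therefore, FIRST(P) = {2}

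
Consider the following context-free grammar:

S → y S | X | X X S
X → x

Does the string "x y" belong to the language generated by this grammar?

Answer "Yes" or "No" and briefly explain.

No - no valid derivation exists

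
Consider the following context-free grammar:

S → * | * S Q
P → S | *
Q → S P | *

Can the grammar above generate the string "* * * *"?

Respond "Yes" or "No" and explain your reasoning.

Yes - a valid derivation exists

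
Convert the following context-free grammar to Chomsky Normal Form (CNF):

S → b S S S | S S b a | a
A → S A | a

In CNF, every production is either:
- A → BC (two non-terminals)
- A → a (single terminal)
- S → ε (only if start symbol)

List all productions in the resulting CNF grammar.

TB → b; TA → a; S → a; A → a; S → TB X0; X0 → S X1; X1 → S S; S → S X2; X2 → S X3; X3 → TB TA; A → S A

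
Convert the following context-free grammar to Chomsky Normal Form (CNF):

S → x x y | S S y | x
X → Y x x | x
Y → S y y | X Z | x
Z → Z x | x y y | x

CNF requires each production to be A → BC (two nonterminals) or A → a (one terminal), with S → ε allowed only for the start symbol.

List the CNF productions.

TX → x; TY → y; S → x; X → x; Y → x; Z → x; S → TX X0; X0 → TX TY; S → S X1; X1 → S TY; X → Y X2; X2 → TX TX; Y → S X3; X3 → TY TY; Y → X Z; Z → Z TX; Z → TX X4; X4 → TY TY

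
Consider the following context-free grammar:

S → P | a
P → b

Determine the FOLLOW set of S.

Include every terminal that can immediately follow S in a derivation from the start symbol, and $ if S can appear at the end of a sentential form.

We compute FOLLOW(S) using the standard algorithm.
FOLLOW(S) starts with {$}.
FIRST(P) = {b}
FIRST(S) = {a, b}
FOLLOW(P) = {$}
FOLLOW(S) = {$}
Therefore, FOLLOW(S) = {$}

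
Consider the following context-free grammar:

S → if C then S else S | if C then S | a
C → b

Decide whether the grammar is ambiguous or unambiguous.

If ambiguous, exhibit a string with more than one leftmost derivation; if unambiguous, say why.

Ambiguous - the string 'if b then if b then a else a' has two distinct leftmost derivations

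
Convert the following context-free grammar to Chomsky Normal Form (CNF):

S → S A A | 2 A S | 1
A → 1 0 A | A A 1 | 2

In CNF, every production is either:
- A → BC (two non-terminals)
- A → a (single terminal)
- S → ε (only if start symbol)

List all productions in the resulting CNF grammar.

T2 → 2; S → 1; T1 → 1; T0 → 0; A → 2; S → S X0; X0 → A A; S → T2 X1; X1 → A S; A → T1 X2; X2 → T0 A; A → A X3; X3 → A T1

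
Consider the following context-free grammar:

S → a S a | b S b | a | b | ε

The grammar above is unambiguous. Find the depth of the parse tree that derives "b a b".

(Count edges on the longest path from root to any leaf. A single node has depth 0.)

2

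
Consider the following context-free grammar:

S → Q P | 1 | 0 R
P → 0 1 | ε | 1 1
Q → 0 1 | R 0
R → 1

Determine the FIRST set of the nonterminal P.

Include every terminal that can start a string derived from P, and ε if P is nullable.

We compute FIRST(P) using the standard algorithm.
FIRST(P) = {0, 1, ε}
FIRST(Q) = {0, 1}
FIRST(R) = {1}
FIRST(S) = {0, 1}
Therefore, FIRST(P) = {0, 1, ε}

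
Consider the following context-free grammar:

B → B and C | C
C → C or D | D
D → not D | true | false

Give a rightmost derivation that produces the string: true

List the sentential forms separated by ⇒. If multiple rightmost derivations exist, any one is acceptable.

B ⇒ C ⇒ D ⇒ true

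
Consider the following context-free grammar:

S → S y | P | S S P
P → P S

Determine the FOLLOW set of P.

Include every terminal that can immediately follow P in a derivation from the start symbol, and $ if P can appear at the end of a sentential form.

We compute FOLLOW(P) using the standard algorithm.
FOLLOW(S) starts with {$}.
FIRST(P) = {}
FIRST(S) = {}
FOLLOW(P) = {$, y}
FOLLOW(S) = {$, y}
Therefore, FOLLOW(P) = {$, y}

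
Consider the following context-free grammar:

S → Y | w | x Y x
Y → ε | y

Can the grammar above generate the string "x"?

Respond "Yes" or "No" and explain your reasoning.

No - no valid derivation exists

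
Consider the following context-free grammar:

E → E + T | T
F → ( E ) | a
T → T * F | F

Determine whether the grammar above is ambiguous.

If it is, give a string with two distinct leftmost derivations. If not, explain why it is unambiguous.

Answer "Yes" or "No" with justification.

No - the grammar is unambiguous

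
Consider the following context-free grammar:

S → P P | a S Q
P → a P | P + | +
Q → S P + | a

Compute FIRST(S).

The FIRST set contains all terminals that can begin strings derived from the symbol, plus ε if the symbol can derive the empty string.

We compute FIRST(S) using the standard algorithm.
FIRST(P) = {+, a}
FIRST(Q) = {+, a}
FIRST(S) = {+, a}
Therefore, FIRST(S) = {+, a}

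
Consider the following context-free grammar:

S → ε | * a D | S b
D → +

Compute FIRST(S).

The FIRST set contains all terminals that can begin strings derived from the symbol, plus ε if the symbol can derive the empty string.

We compute FIRST(S) using the standard algorithm.
FIRST(D) = {+}
FIRST(S) = {*, b, ε}
Therefore, FIRST(S) = {*, b, ε}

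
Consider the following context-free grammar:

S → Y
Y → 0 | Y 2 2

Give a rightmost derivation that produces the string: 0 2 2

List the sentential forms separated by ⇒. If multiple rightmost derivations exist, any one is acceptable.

S ⇒ Y ⇒ Y 2 2 ⇒ 0 2 2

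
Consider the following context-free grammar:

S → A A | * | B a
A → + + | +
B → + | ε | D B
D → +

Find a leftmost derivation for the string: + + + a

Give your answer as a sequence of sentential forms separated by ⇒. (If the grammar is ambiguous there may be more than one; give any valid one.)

S ⇒ B a ⇒ D B a ⇒ + B a ⇒ + D B a ⇒ + + B a ⇒ + + + a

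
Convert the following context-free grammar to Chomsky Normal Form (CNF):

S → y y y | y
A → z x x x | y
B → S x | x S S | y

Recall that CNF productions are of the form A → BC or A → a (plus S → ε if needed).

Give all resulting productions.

TY → y; S → y; TZ → z; TX → x; A → y; B → y; S → TY X0; X0 → TY TY; A → TZ X1; X1 → TX X2; X2 → TX TX; B → S TX; B → TX X3; X3 → S S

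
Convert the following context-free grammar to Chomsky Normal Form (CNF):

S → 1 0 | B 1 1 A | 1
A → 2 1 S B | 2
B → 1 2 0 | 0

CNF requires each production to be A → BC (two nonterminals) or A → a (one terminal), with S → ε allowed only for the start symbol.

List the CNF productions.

T1 → 1; T0 → 0; S → 1; T2 → 2; A → 2; B → 0; S → T1 T0; S → B X0; X0 → T1 X1; X1 → T1 A; A → T2 X2; X2 → T1 X3; X3 → S B; B → T1 X4; X4 → T2 T0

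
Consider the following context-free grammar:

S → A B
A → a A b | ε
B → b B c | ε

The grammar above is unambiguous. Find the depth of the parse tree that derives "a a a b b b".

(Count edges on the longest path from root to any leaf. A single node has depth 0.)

5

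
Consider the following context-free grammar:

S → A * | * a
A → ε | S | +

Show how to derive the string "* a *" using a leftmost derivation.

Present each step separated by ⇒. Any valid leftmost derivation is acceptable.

S ⇒ A * ⇒ S * ⇒ * a *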